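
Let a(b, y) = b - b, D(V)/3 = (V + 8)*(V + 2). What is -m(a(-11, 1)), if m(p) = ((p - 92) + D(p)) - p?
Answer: 44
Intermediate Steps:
D(V) = 3*(2 + V)*(8 + V) (D(V) = 3*((V + 8)*(V + 2)) = 3*((8 + V)*(2 + V)) = 3*((2 + V)*(8 + V)) = 3*(2 + V)*(8 + V))
a(b, y) = 0
m(p) = -44 + 3*p² + 30*p (m(p) = ((p - 92) + (48 + 3*p² + 30*p)) - p = ((-92 + p) + (48 + 3*p² + 30*p)) - p = (-44 + 3*p² + 31*p) - p = -44 + 3*p² + 30*p)
-m(a(-11, 1)) = -(-44 + 3*0² + 30*0) = -(-44 + 3*0 + 0) = -(-44 + 0 + 0) = -1*(-44) = 44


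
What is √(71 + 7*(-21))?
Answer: 2*I*√19 ≈ 8.7178*I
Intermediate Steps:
√(71 + 7*(-21)) = √(71 - 147) = √(-76) = 2*I*√19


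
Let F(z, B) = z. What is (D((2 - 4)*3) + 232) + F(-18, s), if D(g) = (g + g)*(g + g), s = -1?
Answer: 358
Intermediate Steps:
D(g) = 4*g² (D(g) = (2*g)*(2*g) = 4*g²)
(D((2 - 4)*3) + 232) + F(-18, s) = (4*((2 - 4)*3)² + 232) - 18 = (4*(-2*3)² + 232) - 18 = (4*(-6)² + 232) - 18 = (4*36 + 232) - 18 = (144 + 232) - 18 = 376 - 18 = 358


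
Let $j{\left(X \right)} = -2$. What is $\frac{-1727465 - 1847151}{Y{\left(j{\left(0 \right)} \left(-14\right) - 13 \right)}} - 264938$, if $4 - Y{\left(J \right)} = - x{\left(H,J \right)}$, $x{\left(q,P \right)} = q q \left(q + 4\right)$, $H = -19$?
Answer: $- \frac{1430004902}{5411} \approx -2.6428 \cdot 10^{5}$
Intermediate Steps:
$x{\left(q,P \right)} = q^{2} \left(4 + q\right)$
$Y{\left(J \right)} = -5411$ ($Y{\left(J \right)} = 4 - - \left(-19\right)^{2} \left(4 - 19\right) = 4 - - 361 \left(-15\right) = 4 - \left(-1\right) \left(-5415\right) = 4 - 5415 = -5411$)
$\frac{-1727465 - 1847151}{Y{\left(j{\left(0 \right)} \left(-14\right) - 13 \right)}} - 264938 = \frac{-1727465 - 1847151}{-5411} - 264938 = \left(-1727465 - 1847151\right) \left(- \frac{1}{5411}\right) - 264938 = \left(-3574616\right) \left(- \frac{1}{5411}\right) - 264938 = \frac{3574616}{5411} - 264938 = - \frac{1430004902}{5411}$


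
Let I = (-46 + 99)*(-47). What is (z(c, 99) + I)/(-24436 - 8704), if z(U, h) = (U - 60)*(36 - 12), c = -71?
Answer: 1127/6628 ≈ 0.17004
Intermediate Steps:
z(U, h) = -1440 + 24*U (z(U, h) = (-60 + U)*24 = -1440 + 24*U)
I = -2491 (I = 53*(-47) = -2491)
(z(c, 99) + I)/(-24436 - 8704) = ((-1440 + 24*(-71)) - 2491)/(-24436 - 8704) = ((-1440 - 1704) - 2491)/(-33140) = (-3144 - 2491)*(-1/33140) = -5635*(-1/33140) = 1127/6628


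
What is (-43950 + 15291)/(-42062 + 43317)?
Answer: -28659/1255 ≈ -22.836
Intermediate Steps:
(-43950 + 15291)/(-42062 + 43317) = -28659/1255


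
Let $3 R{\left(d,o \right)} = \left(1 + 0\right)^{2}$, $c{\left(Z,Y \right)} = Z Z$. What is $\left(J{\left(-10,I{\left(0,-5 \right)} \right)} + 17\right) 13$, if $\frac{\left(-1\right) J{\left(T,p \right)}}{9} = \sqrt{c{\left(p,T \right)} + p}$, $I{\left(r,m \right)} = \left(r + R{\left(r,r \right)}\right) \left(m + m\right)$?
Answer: $221 - 39 \sqrt{70} \approx -105.3$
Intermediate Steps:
$c{\left(Z,Y \right)} = Z^{2}$
$R{\left(d,o \right)} = \frac{1}{3}$ ($R{\left(d,o \right)} = \frac{\left(1 + 0\right)^{2}}{3} = \frac{1^{2}}{3} = \frac{1}{3} \cdot 1 = \frac{1}{3}$)
$I{\left(r,m \right)} = 2 m \left(\frac{1}{3} + r\right)$ ($I{\left(r,m \right)} = \left(r + \frac{1}{3}\right) \left(m + m\right) = \left(\frac{1}{3} + r\right) 2 m = 2 m \left(\frac{1}{3} + r\right)$)
$J{\left(T,p \right)} = - 9 \sqrt{p + p^{2}}$ ($J{\left(T,p \right)} = - 9 \sqrt{p^{2} + p} = - 9 \sqrt{p + p^{2}}$)
$\left(J{\left(-10,I{\left(0,-5 \right)} \right)} + 17\right) 13 = \left(- 9 \sqrt{\frac{2}{3} \left(-5\right) \left(1 + 3 \cdot 0\right) \left(1 + \frac{2}{3} \left(-5\right) \left(1 + 3 \cdot 0\right)\right)} + 17\right) 13 = \left(- 9 \sqrt{\frac{2}{3} \left(-5\right) \left(1 + 0\right) \left(1 + \frac{2}{3} \left(-5\right) \left(1 + 0\right)\right)} + 17\right) 13 = \left(- 9 \sqrt{\frac{2}{3} \left(-5\right) 1 \left(1 + \frac{2}{3} \left(-5\right) 1\right)} + 17\right) 13 = \left(- 9 \sqrt{- \frac{10 \left(1 - \frac{10}{3}\right)}{3}} + 17\right) 13 = \left(- 9 \sqrt{\left(- \frac{10}{3}\right) \left(- \frac{7}{3}\right)} + 17\right) 13 = \left(- 9 \sqrt{\frac{70}{9}} + 17\right) 13 = \left(- 9 \frac{\sqrt{70}}{3} + 17\right) 13 = \left(- 3 \sqrt{70} + 17\right) 13 = \left(17 - 3 \sqrt{70}\right) 13 = 221 - 39 \sqrt{70}$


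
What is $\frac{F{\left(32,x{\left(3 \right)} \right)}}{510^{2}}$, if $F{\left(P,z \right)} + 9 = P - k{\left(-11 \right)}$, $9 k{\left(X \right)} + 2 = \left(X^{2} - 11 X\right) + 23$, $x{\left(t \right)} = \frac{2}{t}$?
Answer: $- \frac{14}{585225} \approx -2.3922 \cdot 10^{-5}$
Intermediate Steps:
$k{\left(X \right)} = \frac{7}{3} - \frac{11 X}{9} + \frac{X^{2}}{9}$ ($k{\left(X \right)} = - \frac{2}{9} + \frac{\left(X^{2} - 11 X\right) + 23}{9} = - \frac{2}{9} + \frac{23 + X^{2} - 11 X}{9} = - \frac{2}{9} + \left(\frac{23}{9} - \frac{11 X}{9} + \frac{X^{2}}{9}\right) = \frac{7}{3} - \frac{11 X}{9} + \frac{X^{2}}{9}$)
$F{\left(P,z \right)} = - \frac{344}{9} + P$ ($F{\left(P,z \right)} = -9 - \left(\frac{7}{3} + \frac{121}{9} + \frac{121}{9} - P\right) = -9 - \left(\frac{142}{9} + \frac{121}{9} - P\right) = -9 + \left(P - \left(\frac{7}{3} + \frac{121}{9} + \frac{121}{9}\right)\right) = -9 + \left(P - \frac{263}{9}\right) = -9 + \left(- \frac{263}{9} + P\right) = - \frac{344}{9} + P$)
$\frac{F{\left(32,x{\left(3 \right)} \right)}}{510^{2}} = \frac{- \frac{344}{9} + 32}{510^{2}} = - \frac{56}{9 \cdot 260100} = \left(- \frac{56}{9}\right) \frac{1}{260100} = - \frac{14}{585225}$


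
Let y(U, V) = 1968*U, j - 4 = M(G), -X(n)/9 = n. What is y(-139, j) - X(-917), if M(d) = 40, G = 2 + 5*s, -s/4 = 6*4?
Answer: -281805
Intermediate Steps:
s = -96 (s = -24*4 = -4*24 = -96)
G = -478 (G = 2 + 5*(-96) = 2 - 480 = -478)
X(n) = -9*n
j = 44 (j = 4 + 40 = 44)
y(-139, j) - X(-917) = 1968*(-139) - (-9)*(-917) = -273552 - 1*8253 = -273552 - 8253 = -281805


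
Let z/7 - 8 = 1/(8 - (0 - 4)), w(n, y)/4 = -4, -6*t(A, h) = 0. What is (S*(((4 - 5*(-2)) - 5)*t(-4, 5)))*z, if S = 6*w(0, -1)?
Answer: 0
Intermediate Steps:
t(A, h) = 0 (t(A, h) = -⅙*0 = 0)
w(n, y) = -16 (w(n, y) = 4*(-4) = -16)
z = 679/12 (z = 56 + 7/(8 - (0 - 4)) = 56 + 7/(8 - 1*(-4)) = 56 + 7/(8 + 4) = 56 + 7/12 = 679/12 ≈ 56.583)
S = -96 (S = 6*(-16) = -96)
(S*(((4 - 5*(-2)) - 5)*t(-4, 5)))*z = -96*((4 - 5*(-2)) - 5)*0*(679/12) = -96*((4 + 10) - 5)*0*(679/12) = -96*(14 - 5)*0*(679/12) = -864*0*(679/12) = -96*0*(679/12) = 0*(679/12) = 0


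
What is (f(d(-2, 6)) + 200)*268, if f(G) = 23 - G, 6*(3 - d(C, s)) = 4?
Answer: 177416/3 ≈ 59139.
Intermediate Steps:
d(C, s) = 7/3 (d(C, s) = 3 - ⅙*4 = 3 - ⅔ = 7/3)
(f(d(-2, 6)) + 200)*268 = ((23 - 1*7/3) + 200)*268 = ((23 - 7/3) + 200)*268 = (62/3 + 200)*268 = (662/3)*268 = 177416/3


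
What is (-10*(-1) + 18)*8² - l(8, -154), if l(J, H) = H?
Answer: 1946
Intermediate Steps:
(-10*(-1) + 18)*8² - l(8, -154) = (-10*(-1) + 18)*8² - 1*(-154) = (10 + 18)*64 + 154 = 28*64 + 154 = 1792 + 154 = 1946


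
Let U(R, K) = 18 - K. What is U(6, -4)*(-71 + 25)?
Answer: -1012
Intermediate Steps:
U(6, -4)*(-71 + 25) = (18 - 1*(-4))*(-71 + 25) = (18 + 4)*(-46) = 22*(-46) = -1012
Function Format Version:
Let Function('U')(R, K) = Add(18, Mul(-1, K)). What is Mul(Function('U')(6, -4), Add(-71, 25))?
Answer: -1012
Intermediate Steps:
Mul(Function('U')(6, -4), Add(-71, 25)) = Mul(Add(18, Mul(-1, -4)), Add(-71, 25)) = Mul(Add(18, 4), -46) = Mul(22, -46) = -1012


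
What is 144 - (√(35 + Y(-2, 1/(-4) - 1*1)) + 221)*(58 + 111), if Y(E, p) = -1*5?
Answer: -37205 - 169*√30 ≈ -38131.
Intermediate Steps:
Y(E, p) = -5
144 - (√(35 + Y(-2, 1/(-4) - 1*1)) + 221)*(58 + 111) = 144 - (√(35 - 5) + 221)*(58 + 111) = 144 - (√30 + 221)*169 = 144 - (221 + √30)*169 = 144 - (37349 + 169*√30) = 144 + (-37349 - 169*√30) = -37205 - 169*√30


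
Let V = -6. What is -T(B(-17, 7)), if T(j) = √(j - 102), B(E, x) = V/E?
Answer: -24*I*√51/17 ≈ -10.082*I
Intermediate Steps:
B(E, x) = -6/E
T(j) = √(-102 + j)
-T(B(-17, 7)) = -√(-102 - 6/(-17)) = -√(-102 - 6*(-1/17)) = -√(-102 + 6/17) = -√(-1728/17) = -24*I*√51/17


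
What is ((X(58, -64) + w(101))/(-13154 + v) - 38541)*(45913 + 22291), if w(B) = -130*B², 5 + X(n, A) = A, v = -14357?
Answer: -72226348087408/27511 ≈ -2.6254e+9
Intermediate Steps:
X(n, A) = -5 + A
((X(58, -64) + w(101))/(-13154 + v) - 38541)*(45913 + 22291) = (((-5 - 64) - 130*101²)/(-13154 - 14357) - 38541)*(45913 + 22291) = ((-69 - 130*10201)/(-27511) - 38541)*68204 = ((-69 - 1326130)*(-1/27511) - 38541)*68204 = (-1326199*(-1/27511) - 38541)*68204 = (1326199/27511 - 38541)*68204 = -1058975252/27511*68204 = -72226348087408/27511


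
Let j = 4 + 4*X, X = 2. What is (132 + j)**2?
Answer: 20736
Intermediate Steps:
j = 12 (j = 4 + 4*2 = 4 + 8 = 12)
(132 + j)**2 = (132 + 12)**2 = 144**2 = 20736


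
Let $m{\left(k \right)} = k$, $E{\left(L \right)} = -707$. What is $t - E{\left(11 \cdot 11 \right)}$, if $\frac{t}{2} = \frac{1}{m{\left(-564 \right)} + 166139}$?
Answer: $\frac{117061527}{165575} \approx 707.0$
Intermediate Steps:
$t = \frac{2}{165575}$ ($t = \frac{2}{-564 + 166139} = \frac{2}{165575} \approx 1.2079 \cdot 10^{-5}$)
$t - E{\left(11 \cdot 11 \right)} = \frac{2}{165575} - -707 = \frac{2}{165575} + 707 = \frac{117061527}{165575}$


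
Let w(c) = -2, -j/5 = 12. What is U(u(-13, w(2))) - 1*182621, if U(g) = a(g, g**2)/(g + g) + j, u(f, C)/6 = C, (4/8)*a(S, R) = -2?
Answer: -1096085/6 ≈ -1.8268e+5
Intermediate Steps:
j = -60 (j = -5*12 = -60)
a(S, R) = -4 (a(S, R) = 2*(-2) = -4)
u(f, C) = 6*C
U(g) = -60 - 2/g (U(g) = -4/(g + g) - 60 = -4*1/(2*g) - 60 = -2/g - 60 = -60 - 2/g)
U(u(-13, w(2))) - 1*182621 = (-60 - 2/(6*(-2))) - 1*182621 = (-60 - 2/(-12)) - 182621 = (-60 - 2*(-1/12)) - 182621 = (-60 + 1/6) - 182621 = -359/6 - 182621 = -1096085/6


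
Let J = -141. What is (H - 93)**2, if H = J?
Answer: 54756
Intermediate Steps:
H = -141
(H - 93)**2 = (-141 - 93)**2 = (-234)**2 = 54756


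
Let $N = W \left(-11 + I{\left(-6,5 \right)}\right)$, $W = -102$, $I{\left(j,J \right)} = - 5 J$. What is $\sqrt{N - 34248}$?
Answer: $28 i \sqrt{39} \approx 174.86 i$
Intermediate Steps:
$N = 3672$ ($N = - 102 \left(-11 - 25\right) = \left(-102\right) \left(-36\right) = 3672$)
$\sqrt{N - 34248} = \sqrt{3672 - 34248} = \sqrt{-30576} = 28 i \sqrt{39}$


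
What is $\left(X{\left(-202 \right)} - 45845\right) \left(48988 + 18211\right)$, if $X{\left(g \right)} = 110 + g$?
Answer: $-3086920463$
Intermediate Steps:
$\left(X{\left(-202 \right)} - 45845\right) \left(48988 + 18211\right) = \left(\left(110 - 202\right) - 45845\right) \left(48988 + 18211\right) = \left(-92 - 45845\right) 67199 = \left(-45937\right) 67199 = -3086920463$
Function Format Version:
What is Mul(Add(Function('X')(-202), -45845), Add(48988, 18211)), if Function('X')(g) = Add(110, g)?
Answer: -3086920463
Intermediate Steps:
Mul(Add(Function('X')(-202), -45845), Add(48988, 18211)) = Mul(Add(Add(110, -202), -45845), Add(48988, 18211)) = Mul(Add(-92, -45845), 67199) = Mul(-45937, 67199) = -3086920463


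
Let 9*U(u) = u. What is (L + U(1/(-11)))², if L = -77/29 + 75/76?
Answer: 134122215529/47609494416 ≈ 2.8171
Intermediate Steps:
L = -3677/2204 (L = -77*1/29 + 75*(1/76) = -77/29 + 75/76 = -3677/2204 ≈ -1.6683)
U(u) = u/9
(L + U(1/(-11)))² = (-3677/2204 + (⅑)/(-11))² = (-3677/2204 + (⅑)*(-1/11))² = (-3677/2204 - 1/99)² = (-366227/218196)² = 134122215529/47609494416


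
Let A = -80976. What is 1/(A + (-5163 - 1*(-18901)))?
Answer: -1/67238 ≈ -1.4873e-5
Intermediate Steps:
1/(A + (-5163 - 1*(-18901))) = 1/(-80976 + (-5163 - 1*(-18901))) = 1/(-80976 + (-5163 + 18901)) = 1/(-80976 + 13738) = 1/(-67238) = -1/67238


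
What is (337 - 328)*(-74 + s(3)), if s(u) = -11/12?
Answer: -2697/4 ≈ -674.25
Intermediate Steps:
s(u) = -11/12 (s(u) = -11*1/12 = -11/12)
(337 - 328)*(-74 + s(3)) = (337 - 328)*(-74 - 11/12) = 9*(-899/12) = -2697/4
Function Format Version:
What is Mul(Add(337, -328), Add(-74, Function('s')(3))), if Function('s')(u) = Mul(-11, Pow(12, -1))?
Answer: Rational(-2697, 4) ≈ -674.25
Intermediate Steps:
Function('s')(u) = Rational(-11, 12) (Function('s')(u) = Mul(-11, Rational(1, 12)) = Rational(-11, 12))
Mul(Add(337, -328), Add(-74, Function('s')(3))) = Mul(Add(337, -328), Add(-74, Rational(-11, 12))) = Mul(9, Rational(-899, 12)) = Rational(-2697, 4)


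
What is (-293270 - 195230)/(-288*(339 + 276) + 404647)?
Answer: -488500/227527 ≈ -2.1470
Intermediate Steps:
(-293270 - 195230)/(-288*(339 + 276) + 404647) = -488500/(-288*615 + 404647) = -488500/(-177120 + 404647) = -488500/227527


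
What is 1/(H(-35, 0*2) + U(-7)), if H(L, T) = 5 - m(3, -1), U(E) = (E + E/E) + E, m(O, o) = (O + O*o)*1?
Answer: -⅛ ≈ -0.12500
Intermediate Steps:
m(O, o) = O + O*o
U(E) = 1 + 2*E (U(E) = (E + 1) + E = (1 + E) + E = 1 + 2*E)
H(L, T) = 5 (H(L, T) = 5 - 3*(1 - 1) = 5 - 3*0 = 5 - 1*0 = 5 + 0 = 5)
1/(H(-35, 0*2) + U(-7)) = 1/(5 + (1 + 2*(-7))) = 1/(5 + (1 - 14)) = 1/(5 - 13) = 1/(-8) = -⅛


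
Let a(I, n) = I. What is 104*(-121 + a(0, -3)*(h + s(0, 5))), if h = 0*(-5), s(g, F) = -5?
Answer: -12584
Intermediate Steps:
h = 0
104*(-121 + a(0, -3)*(h + s(0, 5))) = 104*(-121 + 0*(0 - 5)) = 104*(-121 + 0*(-5)) = 104*(-121 + 0) = 104*(-121) = -12584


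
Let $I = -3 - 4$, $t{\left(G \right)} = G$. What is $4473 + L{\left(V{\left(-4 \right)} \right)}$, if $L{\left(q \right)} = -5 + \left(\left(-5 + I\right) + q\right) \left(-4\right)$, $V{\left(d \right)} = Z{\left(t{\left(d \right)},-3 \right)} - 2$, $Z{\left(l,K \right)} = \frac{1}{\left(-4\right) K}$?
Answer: $\frac{13571}{3} \approx 4523.7$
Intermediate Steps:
$I = -7$
$Z{\left(l,K \right)} = - \frac{1}{4 K}$
$V{\left(d \right)} = - \frac{23}{12}$ ($V{\left(d \right)} = - \frac{1}{4 \left(-3\right)} - 2 = \left(- \frac{1}{4}\right) \left(- \frac{1}{3}\right) - 2 = \frac{1}{12} - 2 = - \frac{23}{12}$)
$L{\left(q \right)} = 43 - 4 q$ ($L{\left(q \right)} = -5 + \left(\left(-5 - 7\right) + q\right) \left(-4\right) = -5 + \left(-12 + q\right) \left(-4\right) = -5 - \left(-48 + 4 q\right) = 43 - 4 q$)
$4473 + L{\left(V{\left(-4 \right)} \right)} = 4473 + \left(43 - - \frac{23}{3}\right) = 4473 + \left(43 + \frac{23}{3}\right) = 4473 + \frac{152}{3} = \frac{13571}{3}$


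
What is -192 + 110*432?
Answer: 47328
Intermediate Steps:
-192 + 110*432 = -192 + 47520 = 47328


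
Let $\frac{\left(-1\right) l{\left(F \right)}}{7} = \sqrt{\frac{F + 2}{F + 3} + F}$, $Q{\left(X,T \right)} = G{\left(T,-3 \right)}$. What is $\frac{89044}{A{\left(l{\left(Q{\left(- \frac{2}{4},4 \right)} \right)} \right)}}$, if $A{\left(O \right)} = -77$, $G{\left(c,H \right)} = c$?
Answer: $- \frac{89044}{77} \approx -1156.4$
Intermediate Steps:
$Q{\left(X,T \right)} = T$
$l{\left(F \right)} = - 7 \sqrt{F + \frac{2 + F}{3 + F}}$ ($l{\left(F \right)} = - 7 \sqrt{\frac{F + 2}{F + 3} + F} = - 7 \sqrt{\frac{2 + F}{3 + F} + F} = - 7 \sqrt{F + \frac{2 + F}{3 + F}}$)
$\frac{89044}{A{\left(l{\left(Q{\left(- \frac{2}{4},4 \right)} \right)} \right)}} = \frac{89044}{-77} = 89044 \left(- \frac{1}{77}\right) = - \frac{89044}{77}$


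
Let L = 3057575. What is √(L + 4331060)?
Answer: √7388635 ≈ 2718.2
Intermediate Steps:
√(L + 4331060) = √(3057575 + 4331060) = √7388635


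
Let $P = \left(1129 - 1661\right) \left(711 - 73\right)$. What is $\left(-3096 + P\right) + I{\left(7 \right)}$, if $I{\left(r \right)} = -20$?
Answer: $-342532$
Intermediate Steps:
$P = -339416$ ($P = \left(-532\right) 638 = -339416$)
$\left(-3096 + P\right) + I{\left(7 \right)} = \left(-3096 - 339416\right) - 20 = -342512 - 20 = -342532$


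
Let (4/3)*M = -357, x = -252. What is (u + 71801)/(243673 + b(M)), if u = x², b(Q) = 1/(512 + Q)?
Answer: 26438597/47613705 ≈ 0.55527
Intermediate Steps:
M = -1071/4 (M = (¾)*(-357) = -1071/4 ≈ -267.75)
u = 63504 (u = (-252)² = 63504)
(u + 71801)/(243673 + b(M)) = (63504 + 71801)/(243673 + 1/(512 - 1071/4)) = 135305/(243673 + 1/(977/4)) = 135305/(243673 + 4/977) = 135305/(238068525/977) = 135305*(977/238068525) = 26438597/47613705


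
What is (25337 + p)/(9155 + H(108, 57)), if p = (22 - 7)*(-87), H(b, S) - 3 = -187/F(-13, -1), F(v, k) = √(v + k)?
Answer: 3081190784/1174200465 - 4493984*I*√14/1174200465 ≈ 2.6241 - 0.01432*I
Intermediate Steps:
F(v, k) = √(k + v)
H(b, S) = 3 + 187*I*√14/14 (H(b, S) = 3 - 187/√(-1 - 13) = 3 - 187*(-I*√14/14) = 3 - (-187)*I*√14/14 = 3 + 187*I*√14/14)
p = -1305 (p = 15*(-87) = -1305)
(25337 + p)/(9155 + H(108, 57)) = (25337 - 1305)/(9155 + (3 + 187*I*√14/14)) = 24032/(9158 + 187*I*√14/14)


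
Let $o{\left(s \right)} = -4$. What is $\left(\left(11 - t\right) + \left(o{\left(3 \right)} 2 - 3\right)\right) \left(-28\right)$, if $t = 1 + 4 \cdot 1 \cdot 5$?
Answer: $588$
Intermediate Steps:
$t = 21$ ($t = 1 + 4 \cdot 5 = 1 + 20 = 21$)
$\left(\left(11 - t\right) + \left(o{\left(3 \right)} 2 - 3\right)\right) \left(-28\right) = \left(\left(11 - 21\right) - 11\right) \left(-28\right) = \left(-10 - 11\right) \left(-28\right) = \left(-21\right) \left(-28\right) = 588$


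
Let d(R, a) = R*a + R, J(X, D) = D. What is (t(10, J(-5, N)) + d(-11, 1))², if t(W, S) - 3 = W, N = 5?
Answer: 81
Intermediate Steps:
t(W, S) = 3 + W
d(R, a) = R + R*a
(t(10, J(-5, N)) + d(-11, 1))² = ((3 + 10) - 11*(1 + 1))² = (13 - 11*2)² = (13 - 22)² = (-9)² = 81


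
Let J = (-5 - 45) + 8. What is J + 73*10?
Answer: 688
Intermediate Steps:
J = -42 (J = -50 + 8 = -42)
J + 73*10 = -42 + 73*10 = -42 + 730 = 688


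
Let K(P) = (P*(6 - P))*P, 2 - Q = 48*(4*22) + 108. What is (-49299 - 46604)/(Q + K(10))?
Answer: 95903/4730 ≈ 20.275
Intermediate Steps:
Q = -4330 (Q = 2 - (48*(4*22) + 108) = 2 - (48*88 + 108) = 2 - (4224 + 108) = 2 - 1*4332 = 2 - 4332 = -4330)
K(P) = P²*(6 - P)
(-49299 - 46604)/(Q + K(10)) = (-49299 - 46604)/(-4330 + 10²*(6 - 1*10)) = -95903/(-4330 + 100*(6 - 10)) = -95903/(-4330 + 100*(-4)) = -95903/(-4330 - 400) = -95903/(-4730) = -95903*(-1/4730) = 95903/4730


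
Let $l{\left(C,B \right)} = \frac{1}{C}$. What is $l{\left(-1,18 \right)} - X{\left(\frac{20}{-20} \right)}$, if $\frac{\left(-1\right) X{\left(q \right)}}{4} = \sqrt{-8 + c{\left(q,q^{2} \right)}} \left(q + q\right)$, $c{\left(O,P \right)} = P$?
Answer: $-1 - 8 i \sqrt{7} \approx -1.0 - 21.166 i$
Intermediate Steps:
$X{\left(q \right)} = - 8 q \sqrt{-8 + q^{2}}$ ($X{\left(q \right)} = - 4 \sqrt{-8 + q^{2}} \left(q + q\right) = - 4 \sqrt{-8 + q^{2}} \cdot 2 q = - 4 \cdot 2 q \sqrt{-8 + q^{2}} = - 8 q \sqrt{-8 + q^{2}}$)
$l{\left(-1,18 \right)} - X{\left(\frac{20}{-20} \right)} = \frac{1}{-1} - - 8 \frac{20}{-20} \sqrt{-8 + \left(\frac{20}{-20}\right)^{2}} = -1 - - 8 \cdot 20 \left(- \frac{1}{20}\right) \sqrt{-8 + \left(20 \left(- \frac{1}{20}\right)\right)^{2}} = -1 - \left(-8\right) \left(-1\right) \sqrt{-8 + \left(-1\right)^{2}} = -1 - \left(-8\right) \left(-1\right) \sqrt{-8 + 1} = -1 - \left(-8\right) \left(-1\right) \sqrt{-7} = -1 - \left(-8\right) \left(-1\right) i \sqrt{7} = -1 - 8 i \sqrt{7}$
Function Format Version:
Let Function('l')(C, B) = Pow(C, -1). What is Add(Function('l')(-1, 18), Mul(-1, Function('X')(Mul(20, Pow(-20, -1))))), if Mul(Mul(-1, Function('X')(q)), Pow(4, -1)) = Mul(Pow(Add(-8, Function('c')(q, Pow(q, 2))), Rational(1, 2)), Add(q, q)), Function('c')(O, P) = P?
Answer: Add(-1, Mul(-8, I, Pow(7, Rational(1, 2)))) ≈ Add(-1.0000, Mul(-21.166, I))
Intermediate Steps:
Function('X')(q) = Mul(-8, q, Pow(Add(-8, Pow(q, 2)), Rational(1, 2))) (Function('X')(q) = Mul(-4, Mul(Pow(Add(-8, Pow(q, 2)), Rational(1, 2)), Add(q, q))) = Mul(-4, Mul(Pow(Add(-8, Pow(q, 2)), Rational(1, 2)), Mul(2, q))) = Mul(-4, Mul(2, q, Pow(Add(-8, Pow(q, 2)), Rational(1, 2)))) = Mul(-8, q, Pow(Add(-8, Pow(q, 2)), Rational(1, 2))))
Add(Function('l')(-1, 18), Mul(-1, Function('X')(Mul(20, Pow(-20, -1))))) = Add(Pow(-1, -1), Mul(-1, Mul(-8, Mul(20, Pow(-20, -1)), Pow(Add(-8, Pow(Mul(20, Pow(-20, -1)), 2)), Rational(1, 2))))) = Add(-1, Mul(-1, Mul(-8, Mul(20, Rational(-1, 20)), Pow(Add(-8, Pow(Mul(20, Rational(-1, 20)), 2)), Rational(1, 2))))) = Add(-1, Mul(-1, Mul(-8, -1, Pow(Add(-8, Pow(-1, 2)), Rational(1, 2))))) = Add(-1, Mul(-1, Mul(-8, -1, Pow(Add(-8, 1), Rational(1, 2))))) = Add(-1, Mul(-1, Mul(-8, -1, Pow(-7, Rational(1, 2))))) = Add(-1, Mul(-1, Mul(-8, -1, Mul(I, Pow(7, Rational(1, 2)))))) = Add(-1, Mul(-1, Mul(8, I, Pow(7, Rational(1, 2))))) = Add(-1, Mul(-8, I, Pow(7, Rational(1, 2))))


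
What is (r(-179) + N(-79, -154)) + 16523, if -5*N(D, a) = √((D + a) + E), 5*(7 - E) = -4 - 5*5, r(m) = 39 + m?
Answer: 16383 - I*√5505/25 ≈ 16383.0 - 2.9678*I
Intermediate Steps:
E = 64/5 (E = 7 - (-4 - 5*5)/5 = 7 - (-4 - 25)/5 = 7 - ⅕*(-29) = 7 + 29/5 = 64/5 ≈ 12.800)
N(D, a) = -√(64/5 + D + a)/5 (N(D, a) = -√((D + a) + 64/5)/5 = -√(64/5 + D + a)/5)
(r(-179) + N(-79, -154)) + 16523 = ((39 - 179) - √(320 + 25*(-79) + 25*(-154))/25) + 16523 = (-140 - √(320 - 1975 - 3850)/25) + 16523 = (-140 - I*√5505/25) + 16523 = 16383 - I*√5505/25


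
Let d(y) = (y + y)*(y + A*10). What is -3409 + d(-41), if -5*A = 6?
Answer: 937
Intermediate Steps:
A = -6/5 (A = -1/5*6 = -6/5 ≈ -1.2000)
d(y) = 2*y*(-12 + y) (d(y) = (y + y)*(y - 6/5*10) = (2*y)*(y - 12) = (2*y)*(-12 + y) = 2*y*(-12 + y))
-3409 + d(-41) = -3409 + 2*(-41)*(-12 - 41) = -3409 + 2*(-41)*(-53) = -3409 + 4346 = 937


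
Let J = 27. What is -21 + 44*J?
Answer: 1167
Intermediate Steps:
-21 + 44*J = -21 + 44*27 = -21 + 1188 = 1167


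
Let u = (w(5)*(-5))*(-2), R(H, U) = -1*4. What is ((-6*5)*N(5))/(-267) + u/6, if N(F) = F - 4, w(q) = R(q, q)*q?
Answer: -8870/267 ≈ -33.221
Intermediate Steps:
R(H, U) = -4
w(q) = -4*q
N(F) = -4 + F
u = -200 (u = (-4*5*(-5))*(-2) = -20*(-5)*(-2) = 100*(-2) = -200)
((-6*5)*N(5))/(-267) + u/6 = ((-6*5)*(-4 + 5))/(-267) - 200/6 = -30*1*(-1/267) - 200*⅙ = -30*(-1/267) - 100/3 = 10/89 - 100/3 = -8870/267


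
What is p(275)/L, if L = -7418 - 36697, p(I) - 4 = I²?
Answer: -75629/44115 ≈ -1.7144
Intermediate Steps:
p(I) = 4 + I²
L = -44115
p(275)/L = (4 + 275²)/(-44115) = (4 + 75625)*(-1/44115) = 75629*(-1/44115) = -75629/44115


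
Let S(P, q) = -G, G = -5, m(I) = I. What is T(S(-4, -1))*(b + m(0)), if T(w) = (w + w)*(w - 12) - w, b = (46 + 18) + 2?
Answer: -4950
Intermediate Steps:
b = 66 (b = 64 + 2 = 66)
S(P, q) = 5 (S(P, q) = -1*(-5) = 5)
T(w) = -w + 2*w*(-12 + w) (T(w) = (2*w)*(-12 + w) - w = 2*w*(-12 + w) - w = -w + 2*w*(-12 + w))
T(S(-4, -1))*(b + m(0)) = (5*(-25 + 2*5))*(66 + 0) = (5*(-25 + 10))*66 = (5*(-15))*66 = -75*66 = -4950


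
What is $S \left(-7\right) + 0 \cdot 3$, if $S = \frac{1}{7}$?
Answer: $-1$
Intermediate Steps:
$S = \frac{1}{7} \approx 0.14286$
$S \left(-7\right) + 0 \cdot 3 = \frac{1}{7} \left(-7\right) + 0 \cdot 3 = -1 + 0 = -1$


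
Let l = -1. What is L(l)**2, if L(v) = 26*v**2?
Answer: 676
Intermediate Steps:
L(l)**2 = (26*(-1)**2)**2 = (26*1)**2 = 26**2 = 676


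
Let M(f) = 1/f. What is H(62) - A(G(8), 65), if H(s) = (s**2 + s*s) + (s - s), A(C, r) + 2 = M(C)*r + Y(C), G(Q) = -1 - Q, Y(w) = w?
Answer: 69356/9 ≈ 7706.2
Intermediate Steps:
A(C, r) = -2 + C + r/C (A(C, r) = -2 + (r/C + C) = -2 + (C + r/C) = -2 + C + r/C)
H(s) = 2*s**2 (H(s) = (s**2 + s**2) + 0 = 2*s**2 + 0 = 2*s**2)
H(62) - A(G(8), 65) = 2*62**2 - (-2 + (-1 - 1*8) + 65/(-1 - 1*8)) = 2*3844 - (-2 + (-1 - 8) + 65/(-1 - 8)) = 7688 - (-2 - 9 + 65/(-9)) = 7688 - (-2 - 9 + 65*(-1/9)) = 7688 - (-2 - 9 - 65/9) = 7688 - 1*(-164/9) = 7688 + 164/9 = 69356/9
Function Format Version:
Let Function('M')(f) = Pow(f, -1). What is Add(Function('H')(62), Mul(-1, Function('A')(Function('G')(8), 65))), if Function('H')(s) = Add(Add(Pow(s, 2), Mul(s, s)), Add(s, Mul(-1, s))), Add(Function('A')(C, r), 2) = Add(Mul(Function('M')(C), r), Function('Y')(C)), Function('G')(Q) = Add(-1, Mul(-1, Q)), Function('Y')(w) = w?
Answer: Rational(69356, 9) ≈ 7706.2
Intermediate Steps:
Function('A')(C, r) = Add(-2, C, Mul(r, Pow(C, -1))) (Function('A')(C, r) = Add(-2, Add(Mul(Pow(C, -1), r), C)) = Add(-2, Add(Mul(r, Pow(C, -1)), C)) = Add(-2, Add(C, Mul(r, Pow(C, -1)))) = Add(-2, C, Mul(r, Pow(C, -1))))
Function('H')(s) = Mul(2, Pow(s, 2)) (Function('H')(s) = Add(Add(Pow(s, 2), Pow(s, 2)), 0) = Add(Mul(2, Pow(s, 2)), 0) = Mul(2, Pow(s, 2)))
Add(Function('H')(62), Mul(-1, Function('A')(Function('G')(8), 65))) = Add(Mul(2, Pow(62, 2)), Mul(-1, Add(-2, Add(-1, Mul(-1, 8)), Mul(65, Pow(Add(-1, Mul(-1, 8)), -1))))) = Add(Mul(2, 3844), Mul(-1, Add(-2, Add(-1, -8), Mul(65, Pow(Add(-1, -8), -1))))) = Add(7688, Mul(-1, Add(-2, -9, Mul(65, Pow(-9, -1))))) = Add(7688, Mul(-1, Add(-2, -9, Mul(65, Rational(-1, 9))))) = Add(7688, Mul(-1, Add(-2, -9, Rational(-65, 9)))) = Add(7688, Mul(-1, Rational(-164, 9))) = Add(7688, Rational(164, 9)) = Rational(69356, 9)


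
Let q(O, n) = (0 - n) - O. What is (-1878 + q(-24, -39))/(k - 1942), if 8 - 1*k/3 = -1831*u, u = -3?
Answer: 1815/18397 ≈ 0.098657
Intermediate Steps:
q(O, n) = -O - n (q(O, n) = -n - O = -O - n)
k = -16455 (k = 24 - (-5493)*(-3) = 24 - 3*5493 = 24 - 16479 = -16455)
(-1878 + q(-24, -39))/(k - 1942) = (-1878 + (-1*(-24) - 1*(-39)))/(-16455 - 1942) = (-1878 + (24 + 39))/(-18397) = (-1878 + 63)*(-1/18397) = -1815*(-1/18397) = 1815/18397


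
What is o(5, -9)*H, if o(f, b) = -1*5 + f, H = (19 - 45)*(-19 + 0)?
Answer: 0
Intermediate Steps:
H = 494 (H = -26*(-19) = 494)
o(f, b) = -5 + f
o(5, -9)*H = (-5 + 5)*494 = 0*494 = 0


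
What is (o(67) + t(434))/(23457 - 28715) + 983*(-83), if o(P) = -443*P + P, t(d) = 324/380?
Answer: -40751708141/499510 ≈ -81583.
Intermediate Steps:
t(d) = 81/95 (t(d) = 324*(1/380) = 81/95)
o(P) = -442*P
(o(67) + t(434))/(23457 - 28715) + 983*(-83) = (-442*67 + 81/95)/(23457 - 28715) + 983*(-83) = (-29614 + 81/95)/(-5258) - 81589 = -2813249/95*(-1/5258) - 81589 = 2813249/499510 - 81589 = -40751708141/499510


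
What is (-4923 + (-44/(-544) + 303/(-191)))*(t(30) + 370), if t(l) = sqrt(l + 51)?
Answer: -48481283945/25976 ≈ -1.8664e+6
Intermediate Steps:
t(l) = sqrt(51 + l)
(-4923 + (-44/(-544) + 303/(-191)))*(t(30) + 370) = (-4923 + (-44/(-544) + 303/(-191)))*(sqrt(51 + 30) + 370) = (-4923 + (-44*(-1/544) + 303*(-1/191)))*(sqrt(81) + 370) = (-4923 + (11/136 - 303/191))*(9 + 370) = (-4923 - 39107/25976)*379 = -127918955/25976*379 = -48481283945/25976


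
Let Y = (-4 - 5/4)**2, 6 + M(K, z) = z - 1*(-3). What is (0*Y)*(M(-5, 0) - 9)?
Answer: 0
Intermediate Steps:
M(K, z) = -3 + z (M(K, z) = -6 + (z - 1*(-3)) = -6 + (z + 3) = -6 + (3 + z) = -3 + z)
Y = 441/16 (Y = (-4 - 5*1/4)**2 = (-4 - 5/4)**2 = (-21/4)**2 = 441/16 ≈ 27.563)
(0*Y)*(M(-5, 0) - 9) = (0*(441/16))*((-3 + 0) - 9) = 0*(-3 - 9) = 0*(-12) = 0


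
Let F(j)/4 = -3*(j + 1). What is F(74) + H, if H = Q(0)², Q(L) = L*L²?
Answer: -900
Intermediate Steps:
Q(L) = L³
H = 0 (H = (0³)² = 0² = 0)
F(j) = -12 - 12*j (F(j) = 4*(-3*(j + 1)) = 4*(-3*(1 + j)) = 4*(-3 - 3*j) = -12 - 12*j)
F(74) + H = (-12 - 12*74) + 0 = (-12 - 888) + 0 = -900 + 0 = -900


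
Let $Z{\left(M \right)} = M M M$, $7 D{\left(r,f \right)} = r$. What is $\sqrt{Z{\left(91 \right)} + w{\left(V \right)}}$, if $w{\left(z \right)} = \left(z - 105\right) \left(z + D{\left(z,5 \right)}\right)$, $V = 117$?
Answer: $\frac{\sqrt{37003603}}{7} \approx 869.01$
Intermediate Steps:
$D{\left(r,f \right)} = \frac{r}{7}$
$Z{\left(M \right)} = M^{3}$ ($Z{\left(M \right)} = M^{2} M = M^{3}$)
$w{\left(z \right)} = \frac{8 z \left(-105 + z\right)}{7}$ ($w{\left(z \right)} = \left(z - 105\right) \left(z + \frac{z}{7}\right) = \left(-105 + z\right) \frac{8 z}{7} = \frac{8 z \left(-105 + z\right)}{7}$)
$\sqrt{Z{\left(91 \right)} + w{\left(V \right)}} = \sqrt{91^{3} + \frac{8}{7} \cdot 117 \left(-105 + 117\right)} = \sqrt{753571 + \frac{8}{7} \cdot 117 \cdot 12} = \sqrt{753571 + \frac{11232}{7}} = \sqrt{\frac{5286229}{7}} = \frac{\sqrt{37003603}}{7}$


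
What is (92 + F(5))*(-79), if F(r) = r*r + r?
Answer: -9638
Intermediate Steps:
F(r) = r + r**2 (F(r) = r**2 + r = r + r**2)
(92 + F(5))*(-79) = (92 + 5*(1 + 5))*(-79) = (92 + 5*6)*(-79) = (92 + 30)*(-79) = 122*(-79) = -9638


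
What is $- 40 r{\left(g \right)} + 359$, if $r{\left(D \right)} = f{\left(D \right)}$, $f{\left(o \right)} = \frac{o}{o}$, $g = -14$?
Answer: $319$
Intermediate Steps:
$f{\left(o \right)} = 1$
$r{\left(D \right)} = 1$
$- 40 r{\left(g \right)} + 359 = \left(-40\right) 1 + 359 = -40 + 359 = 319$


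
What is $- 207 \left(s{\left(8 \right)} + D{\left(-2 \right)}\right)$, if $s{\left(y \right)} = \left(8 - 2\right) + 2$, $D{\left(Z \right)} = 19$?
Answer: $-5589$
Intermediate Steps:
$s{\left(y \right)} = 8$ ($s{\left(y \right)} = 6 + 2 = 8$)
$- 207 \left(s{\left(8 \right)} + D{\left(-2 \right)}\right) = - 207 \left(8 + 19\right) = \left(-207\right) 27 = -5589$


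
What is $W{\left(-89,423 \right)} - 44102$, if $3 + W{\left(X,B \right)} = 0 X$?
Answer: $-44105$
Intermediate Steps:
$W{\left(X,B \right)} = -3$ ($W{\left(X,B \right)} = -3 + 0 X = -3 + 0 = -3$)
$W{\left(-89,423 \right)} - 44102 = -3 - 44102 = -44105$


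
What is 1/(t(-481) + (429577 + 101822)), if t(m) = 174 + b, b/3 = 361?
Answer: 1/532656 ≈ 1.8774e-6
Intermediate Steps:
b = 1083 (b = 3*361 = 1083)
t(m) = 1257 (t(m) = 174 + 1083 = 1257)
1/(t(-481) + (429577 + 101822)) = 1/(1257 + (429577 + 101822)) = 1/(1257 + 531399) = 1/532656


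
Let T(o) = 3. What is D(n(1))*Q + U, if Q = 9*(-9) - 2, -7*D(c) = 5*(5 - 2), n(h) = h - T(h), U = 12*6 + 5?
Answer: 1784/7 ≈ 254.86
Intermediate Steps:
U = 77 (U = 72 + 5 = 77)
n(h) = -3 + h (n(h) = h - 1*3 = h - 3 = -3 + h)
D(c) = -15/7 (D(c) = -5*(5 - 2)/7 = -5*3/7 = -⅐*15 = -15/7)
Q = -83 (Q = -81 - 2 = -83)
D(n(1))*Q + U = -15/7*(-83) + 77 = 1245/7 + 77 = 1784/7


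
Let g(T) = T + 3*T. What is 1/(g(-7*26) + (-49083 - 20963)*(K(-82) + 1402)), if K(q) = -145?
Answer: -1/88048550 ≈ -1.1357e-8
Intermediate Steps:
g(T) = 4*T
1/(g(-7*26) + (-49083 - 20963)*(K(-82) + 1402)) = 1/(4*(-7*26) + (-49083 - 20963)*(-145 + 1402)) = 1/(4*(-182) - 70046*1257) = 1/(-728 - 88047822) = 1/(-88048550) = -1/88048550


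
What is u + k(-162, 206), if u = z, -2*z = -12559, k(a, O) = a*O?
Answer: -54185/2 ≈ -27093.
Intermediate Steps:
k(a, O) = O*a
z = 12559/2 (z = -½*(-12559) = 12559/2 ≈ 6279.5)
u = 12559/2 ≈ 6279.5
u + k(-162, 206) = 12559/2 + 206*(-162) = 12559/2 - 33372 = -54185/2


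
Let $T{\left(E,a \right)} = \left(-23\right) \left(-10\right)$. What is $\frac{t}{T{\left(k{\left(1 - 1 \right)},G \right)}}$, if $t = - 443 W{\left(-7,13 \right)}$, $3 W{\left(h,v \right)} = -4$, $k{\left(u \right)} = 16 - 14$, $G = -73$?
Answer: $\frac{886}{345} \approx 2.5681$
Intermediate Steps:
$k{\left(u \right)} = 2$ ($k{\left(u \right)} = 16 - 14 = 2$)
$T{\left(E,a \right)} = 230$
$W{\left(h,v \right)} = - \frac{4}{3}$ ($W{\left(h,v \right)} = \frac{1}{3} \left(-4\right) = - \frac{4}{3}$)
$t = \frac{1772}{3}$ ($t = \left(-443\right) \left(- \frac{4}{3}\right) = \frac{1772}{3} \approx 590.67$)
$\frac{t}{T{\left(k{\left(1 - 1 \right)},G \right)}} = \frac{1772}{3 \cdot 230} = \frac{1772}{3} \cdot \frac{1}{230} = \frac{886}{345}$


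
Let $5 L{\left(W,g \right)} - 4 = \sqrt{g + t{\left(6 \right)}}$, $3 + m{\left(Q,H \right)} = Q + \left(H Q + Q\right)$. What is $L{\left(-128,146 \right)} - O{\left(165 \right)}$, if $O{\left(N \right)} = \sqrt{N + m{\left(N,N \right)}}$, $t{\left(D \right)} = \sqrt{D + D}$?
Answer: $\frac{4}{5} - \sqrt{27717} + \frac{\sqrt{146 + 2 \sqrt{3}}}{5} \approx -163.24$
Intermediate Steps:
$m{\left(Q,H \right)} = -3 + 2 Q + H Q$ ($m{\left(Q,H \right)} = -3 + \left(Q + \left(H Q + Q\right)\right) = -3 + \left(Q + \left(Q + H Q\right)\right) = -3 + \left(2 Q + H Q\right) = -3 + 2 Q + H Q$)
$t{\left(D \right)} = \sqrt{2} \sqrt{D}$ ($t{\left(D \right)} = \sqrt{2 D} = \sqrt{2} \sqrt{D}$)
$O{\left(N \right)} = \sqrt{-3 + N^{2} + 3 N}$ ($O{\left(N \right)} = \sqrt{N + \left(-3 + 2 N + N N\right)} = \sqrt{N + \left(-3 + 2 N + N^{2}\right)} = \sqrt{N + \left(-3 + N^{2} + 2 N\right)} = \sqrt{-3 + N^{2} + 3 N}$)
$L{\left(W,g \right)} = \frac{4}{5} + \frac{\sqrt{g + 2 \sqrt{3}}}{5}$ ($L{\left(W,g \right)} = \frac{4}{5} + \frac{\sqrt{g + \sqrt{2} \sqrt{6}}}{5} = \frac{4}{5} + \frac{\sqrt{g + 2 \sqrt{3}}}{5}$)
$L{\left(-128,146 \right)} - O{\left(165 \right)} = \left(\frac{4}{5} + \frac{\sqrt{146 + 2 \sqrt{3}}}{5}\right) - \sqrt{-3 + 165^{2} + 3 \cdot 165} = \left(\frac{4}{5} + \frac{\sqrt{146 + 2 \sqrt{3}}}{5}\right) - \sqrt{-3 + 27225 + 495} = \left(\frac{4}{5} + \frac{\sqrt{146 + 2 \sqrt{3}}}{5}\right) - \sqrt{27717} = \frac{4}{5} - \sqrt{27717} + \frac{\sqrt{146 + 2 \sqrt{3}}}{5}$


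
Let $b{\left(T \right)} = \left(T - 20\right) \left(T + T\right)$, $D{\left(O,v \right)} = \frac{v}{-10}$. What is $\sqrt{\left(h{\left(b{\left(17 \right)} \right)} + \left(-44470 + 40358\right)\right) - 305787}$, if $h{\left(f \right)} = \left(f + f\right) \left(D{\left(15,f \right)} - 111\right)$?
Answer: $\frac{i \sqrt{7233395}}{5} \approx 537.9 i$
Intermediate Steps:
$D{\left(O,v \right)} = - \frac{v}{10}$ ($D{\left(O,v \right)} = v \left(- \frac{1}{10}\right) = - \frac{v}{10}$)
$b{\left(T \right)} = 2 T \left(-20 + T\right)$ ($b{\left(T \right)} = \left(-20 + T\right) 2 T = 2 T \left(-20 + T\right)$)
$h{\left(f \right)} = 2 f \left(-111 - \frac{f}{10}\right)$ ($h{\left(f \right)} = \left(f + f\right) \left(- \frac{f}{10} - 111\right) = 2 f \left(-111 - \frac{f}{10}\right)$)
$\sqrt{\left(h{\left(b{\left(17 \right)} \right)} + \left(-44470 + 40358\right)\right) - 305787} = \sqrt{\left(- \frac{2 \cdot 17 \left(-20 + 17\right) \left(1110 + 2 \cdot 17 \left(-20 + 17\right)\right)}{5} + \left(-44470 + 40358\right)\right) - 305787} = \sqrt{\left(- \frac{2 \cdot 17 \left(-3\right) \left(1110 + 2 \cdot 17 \left(-3\right)\right)}{5} - 4112\right) - 305787} = \sqrt{\left(\left(- \frac{1}{5}\right) \left(-102\right) \left(1110 - 102\right) - 4112\right) - 305787} = \sqrt{\left(\left(- \frac{1}{5}\right) \left(-102\right) 1008 - 4112\right) - 305787} = \sqrt{\left(\frac{102816}{5} - 4112\right) - 305787} = \sqrt{\frac{82256}{5} - 305787} = \sqrt{- \frac{1446679}{5}} = \frac{i \sqrt{7233395}}{5}$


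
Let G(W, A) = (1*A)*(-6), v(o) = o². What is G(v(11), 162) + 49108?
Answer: 48136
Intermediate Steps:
G(W, A) = -6*A (G(W, A) = A*(-6) = -6*A)
G(v(11), 162) + 49108 = -6*162 + 49108 = -972 + 49108 = 48136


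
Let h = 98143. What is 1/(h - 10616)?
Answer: 1/87527 ≈ 1.1425e-5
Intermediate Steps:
1/(h - 10616) = 1/(98143 - 10616) = 1/87527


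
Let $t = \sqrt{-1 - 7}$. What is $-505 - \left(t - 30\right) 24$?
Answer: $215 - 48 i \sqrt{2} \approx 215.0 - 67.882 i$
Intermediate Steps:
$t = 2 i \sqrt{2}$ ($t = \sqrt{-8} = 2 i \sqrt{2} \approx 2.8284 i$)
$-505 - \left(t - 30\right) 24 = -505 - \left(2 i \sqrt{2} - 30\right) 24 = -505 - \left(-30 + 2 i \sqrt{2}\right) 24 = -505 - \left(-720 + 48 i \sqrt{2}\right) = -505 + \left(720 - 48 i \sqrt{2}\right) = 215 - 48 i \sqrt{2}$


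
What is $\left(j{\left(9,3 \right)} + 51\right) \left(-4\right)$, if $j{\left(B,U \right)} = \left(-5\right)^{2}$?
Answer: $-304$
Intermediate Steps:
$j{\left(B,U \right)} = 25$
$\left(j{\left(9,3 \right)} + 51\right) \left(-4\right) = \left(25 + 51\right) \left(-4\right) = 76 \left(-4\right) = -304$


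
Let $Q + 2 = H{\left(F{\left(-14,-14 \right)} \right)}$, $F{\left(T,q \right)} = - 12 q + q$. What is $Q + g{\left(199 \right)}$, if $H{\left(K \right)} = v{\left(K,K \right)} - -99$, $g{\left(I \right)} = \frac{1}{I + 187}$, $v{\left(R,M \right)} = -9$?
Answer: $\frac{33969}{386} \approx 88.003$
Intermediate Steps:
$F{\left(T,q \right)} = - 11 q$
$g{\left(I \right)} = \frac{1}{187 + I}$
$H{\left(K \right)} = 90$ ($H{\left(K \right)} = -9 - -99 = -9 + 99 = 90$)
$Q = 88$ ($Q = -2 + 90 = 88$)
$Q + g{\left(199 \right)} = 88 + \frac{1}{187 + 199} = 88 + \frac{1}{386} = \frac{33969}{386}$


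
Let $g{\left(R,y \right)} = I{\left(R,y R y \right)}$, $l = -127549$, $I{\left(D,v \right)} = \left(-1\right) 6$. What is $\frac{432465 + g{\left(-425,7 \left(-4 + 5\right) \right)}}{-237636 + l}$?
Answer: $- \frac{432459}{365185} \approx -1.1842$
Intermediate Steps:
$I{\left(D,v \right)} = -6$
$g{\left(R,y \right)} = -6$
$\frac{432465 + g{\left(-425,7 \left(-4 + 5\right) \right)}}{-237636 + l} = \frac{432465 - 6}{-237636 - 127549} = \frac{432459}{-365185} = 432459 \left(- \frac{1}{365185}\right) = - \frac{432459}{365185}$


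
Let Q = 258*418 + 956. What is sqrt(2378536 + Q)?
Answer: 2*sqrt(621834) ≈ 1577.1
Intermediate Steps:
Q = 108800 (Q = 107844 + 956 = 108800)
sqrt(2378536 + Q) = sqrt(2378536 + 108800) = sqrt(2487336) = 2*sqrt(621834)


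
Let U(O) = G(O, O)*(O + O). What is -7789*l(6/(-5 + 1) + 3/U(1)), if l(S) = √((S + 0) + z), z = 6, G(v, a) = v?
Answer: -7789*√6 ≈ -19079.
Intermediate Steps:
U(O) = 2*O² (U(O) = O*(O + O) = O*(2*O) = 2*O²)
l(S) = √(6 + S) (l(S) = √((S + 0) + 6) = √(S + 6) = √(6 + S))
-7789*l(6/(-5 + 1) + 3/U(1)) = -7789*√(6 + (6/(-5 + 1) + 3/((2*1²)))) = -7789*√(6 + (6/(-4) + 3/((2*1)))) = -7789*√(6 + (6*(-¼) + 3/2)) = -7789*√(6 + (-3/2 + 3*(½))) = -7789*√(6 + (-3/2 + 3/2)) = -7789*√(6 + 0) = -7789*√6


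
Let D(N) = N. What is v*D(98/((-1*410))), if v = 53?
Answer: -2597/205 ≈ -12.668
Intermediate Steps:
v*D(98/((-1*410))) = 53*(98/((-1*410))) = 53*(98/(-410)) = 53*(98*(-1/410)) = 53*(-49/205) = -2597/205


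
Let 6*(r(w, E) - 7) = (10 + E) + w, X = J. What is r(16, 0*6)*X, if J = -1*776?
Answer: -26384/3 ≈ -8794.7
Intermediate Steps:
J = -776
X = -776
r(w, E) = 26/3 + E/6 + w/6 (r(w, E) = 7 + ((10 + E) + w)/6 = 7 + (10 + E + w)/6 = 7 + (5/3 + E/6 + w/6) = 26/3 + E/6 + w/6)
r(16, 0*6)*X = (26/3 + (0*6)/6 + (⅙)*16)*(-776) = (26/3 + (⅙)*0 + 8/3)*(-776) = (26/3 + 0 + 8/3)*(-776) = (34/3)*(-776) = -26384/3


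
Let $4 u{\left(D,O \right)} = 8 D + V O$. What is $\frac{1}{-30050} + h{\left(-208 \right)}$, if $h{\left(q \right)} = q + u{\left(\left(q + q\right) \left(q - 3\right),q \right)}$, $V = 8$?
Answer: $\frac{5256586399}{30050} \approx 1.7493 \cdot 10^{5}$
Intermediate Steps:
$u{\left(D,O \right)} = 2 D + 2 O$ ($u{\left(D,O \right)} = \frac{8 D + 8 O}{4} = 2 D + 2 O$)
$h{\left(q \right)} = 3 q + 4 q \left(-3 + q\right)$ ($h{\left(q \right)} = q + \left(2 \left(q + q\right) \left(q - 3\right) + 2 q\right) = q + \left(2 \cdot 2 q \left(-3 + q\right) + 2 q\right) = q + \left(4 q \left(-3 + q\right) + 2 q\right) = q + \left(2 q + 4 q \left(-3 + q\right)\right) = 3 q + 4 q \left(-3 + q\right)$)
$\frac{1}{-30050} + h{\left(-208 \right)} = \frac{1}{-30050} - 208 \left(-9 + 4 \left(-208\right)\right) = - \frac{1}{30050} - 208 \left(-9 - 832\right) = - \frac{1}{30050} - -174928 = - \frac{1}{30050} + 174928 = \frac{5256586399}{30050}$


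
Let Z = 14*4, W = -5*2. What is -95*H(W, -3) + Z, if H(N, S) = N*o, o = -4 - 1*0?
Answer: -3744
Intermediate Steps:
W = -10
o = -4 (o = -4 + 0 = -4)
Z = 56
H(N, S) = -4*N (H(N, S) = N*(-4) = -4*N)
-95*H(W, -3) + Z = -(-380)*(-10) + 56 = -95*40 + 56 = -3800 + 56 = -3744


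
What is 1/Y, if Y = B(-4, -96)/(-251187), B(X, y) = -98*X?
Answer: -251187/392 ≈ -640.78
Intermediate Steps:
Y = -392/251187 (Y = -98*(-4)/(-251187) = 392*(-1/251187) = -392/251187 ≈ -0.0015606)
1/Y = 1/(-392/251187) = -251187/392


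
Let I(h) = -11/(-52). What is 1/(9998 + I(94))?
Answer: 52/519907 ≈ 0.00010002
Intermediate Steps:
I(h) = 11/52 (I(h) = -11*(-1/52) = 11/52)
1/(9998 + I(94)) = 1/(9998 + 11/52) = 1/(519907/52) = 52/519907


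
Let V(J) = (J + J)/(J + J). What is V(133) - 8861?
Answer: -8860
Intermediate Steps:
V(J) = 1 (V(J) = (2*J)/((2*J)) = (2*J)*(1/(2*J)) = 1)
V(133) - 8861 = 1 - 8861 = -8860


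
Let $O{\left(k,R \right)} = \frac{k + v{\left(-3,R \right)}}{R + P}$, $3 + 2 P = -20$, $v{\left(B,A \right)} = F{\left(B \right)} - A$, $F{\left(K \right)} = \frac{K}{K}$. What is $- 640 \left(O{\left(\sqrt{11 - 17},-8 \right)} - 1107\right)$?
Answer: $\frac{9214080}{13} + \frac{1280 i \sqrt{6}}{39} \approx 7.0878 \cdot 10^{5} + 80.394 i$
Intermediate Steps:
$F{\left(K \right)} = 1$
$v{\left(B,A \right)} = 1 - A$
$P = - \frac{23}{2}$ ($P = - \frac{3}{2} + \frac{1}{2} \left(-20\right) = - \frac{3}{2} - 10 = - \frac{23}{2} \approx -11.5$)
$O{\left(k,R \right)} = \frac{1 + k - R}{- \frac{23}{2} + R}$ ($O{\left(k,R \right)} = \frac{k - \left(-1 + R\right)}{R - \frac{23}{2}} = \frac{1 + k - R}{- \frac{23}{2} + R}$)
$- 640 \left(O{\left(\sqrt{11 - 17},-8 \right)} - 1107\right) = - 640 \left(\frac{2 \left(1 + \sqrt{11 - 17} - -8\right)}{-23 + 2 \left(-8\right)} - 1107\right) = - 640 \left(\frac{2 \left(1 + \sqrt{-6} + 8\right)}{-23 - 16} - 1107\right) = - 640 \left(\frac{2 \left(1 + i \sqrt{6} + 8\right)}{-39} - 1107\right) = - 640 \left(2 \left(- \frac{1}{39}\right) \left(9 + i \sqrt{6}\right) - 1107\right) = - 640 \left(\left(- \frac{6}{13} - \frac{2 i \sqrt{6}}{39}\right) - 1107\right) = - 640 \left(- \frac{14397}{13} - \frac{2 i \sqrt{6}}{39}\right) = \frac{9214080}{13} + \frac{1280 i \sqrt{6}}{39}$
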